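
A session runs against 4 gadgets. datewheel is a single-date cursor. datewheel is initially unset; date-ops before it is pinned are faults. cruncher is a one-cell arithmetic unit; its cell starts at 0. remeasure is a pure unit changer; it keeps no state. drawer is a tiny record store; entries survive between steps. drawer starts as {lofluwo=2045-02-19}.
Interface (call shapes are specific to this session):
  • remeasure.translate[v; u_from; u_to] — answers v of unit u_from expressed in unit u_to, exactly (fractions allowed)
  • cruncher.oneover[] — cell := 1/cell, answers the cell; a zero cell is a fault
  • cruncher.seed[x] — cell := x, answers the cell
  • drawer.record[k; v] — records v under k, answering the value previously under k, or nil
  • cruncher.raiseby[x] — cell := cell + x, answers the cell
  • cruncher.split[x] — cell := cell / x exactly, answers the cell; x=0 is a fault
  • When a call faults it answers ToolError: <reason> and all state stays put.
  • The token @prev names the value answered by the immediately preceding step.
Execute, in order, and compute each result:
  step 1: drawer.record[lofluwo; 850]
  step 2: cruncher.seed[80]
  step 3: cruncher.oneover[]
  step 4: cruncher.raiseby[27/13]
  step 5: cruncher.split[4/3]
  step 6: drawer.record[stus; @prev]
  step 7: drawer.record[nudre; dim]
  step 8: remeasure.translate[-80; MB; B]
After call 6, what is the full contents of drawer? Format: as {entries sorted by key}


Answer: {lofluwo=850, stus=6519/4160}

Derivation:
> drawer.record k=lofluwo v=850
[out] 2045-02-19
> cruncher.seed x=80
[out] 80
> cruncher.oneover
[out] 1/80
> cruncher.raiseby x=27/13
[out] 2173/1040
> cruncher.split x=4/3
[out] 6519/4160
> drawer.record k=stus v=@prev
[out] nil
> drawer.record k=nudre v=dim
[out] nil
> remeasure.translate v=-80 u_from=MB u_to=B
[out] -80000000


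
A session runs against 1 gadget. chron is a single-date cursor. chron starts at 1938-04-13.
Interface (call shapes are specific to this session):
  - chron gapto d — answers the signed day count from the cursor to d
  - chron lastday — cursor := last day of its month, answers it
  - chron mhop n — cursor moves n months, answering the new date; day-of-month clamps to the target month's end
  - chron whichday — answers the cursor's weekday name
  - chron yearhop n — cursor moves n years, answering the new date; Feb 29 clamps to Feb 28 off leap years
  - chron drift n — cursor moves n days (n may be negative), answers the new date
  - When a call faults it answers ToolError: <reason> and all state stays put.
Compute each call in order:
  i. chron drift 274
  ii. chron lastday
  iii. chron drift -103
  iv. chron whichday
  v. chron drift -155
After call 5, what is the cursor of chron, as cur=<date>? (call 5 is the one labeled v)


Answer: cur=1938-05-18

Derivation:
-> chron drift(274)
<- 1939-01-12
-> chron lastday()
<- 1939-01-31
-> chron drift(-103)
<- 1938-10-20
-> chron whichday()
<- Thursday
-> chron drift(-155)
<- 1938-05-18


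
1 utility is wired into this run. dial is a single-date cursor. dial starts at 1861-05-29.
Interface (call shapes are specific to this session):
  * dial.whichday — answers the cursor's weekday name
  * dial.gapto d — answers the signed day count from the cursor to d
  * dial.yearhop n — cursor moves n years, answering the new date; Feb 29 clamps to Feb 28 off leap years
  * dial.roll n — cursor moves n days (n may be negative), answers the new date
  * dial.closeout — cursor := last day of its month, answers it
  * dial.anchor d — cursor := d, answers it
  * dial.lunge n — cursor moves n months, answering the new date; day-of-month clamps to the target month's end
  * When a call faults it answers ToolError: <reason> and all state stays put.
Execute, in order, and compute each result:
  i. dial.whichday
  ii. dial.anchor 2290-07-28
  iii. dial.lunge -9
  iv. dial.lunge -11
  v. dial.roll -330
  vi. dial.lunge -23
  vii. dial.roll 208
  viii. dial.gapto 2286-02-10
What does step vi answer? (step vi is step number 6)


→ dial.whichday()
← Wednesday
→ dial.anchor(d='2290-07-28')
← 2290-07-28
→ dial.lunge(n='-9')
← 2289-10-28
→ dial.lunge(n='-11')
← 2288-11-28
→ dial.roll(n='-330')
← 2288-01-03
→ dial.lunge(n='-23')
← 2286-02-03
→ dial.roll(n='208')
← 2286-08-30
→ dial.gapto(d='2286-02-10')
← -201

Answer: 2286-02-03


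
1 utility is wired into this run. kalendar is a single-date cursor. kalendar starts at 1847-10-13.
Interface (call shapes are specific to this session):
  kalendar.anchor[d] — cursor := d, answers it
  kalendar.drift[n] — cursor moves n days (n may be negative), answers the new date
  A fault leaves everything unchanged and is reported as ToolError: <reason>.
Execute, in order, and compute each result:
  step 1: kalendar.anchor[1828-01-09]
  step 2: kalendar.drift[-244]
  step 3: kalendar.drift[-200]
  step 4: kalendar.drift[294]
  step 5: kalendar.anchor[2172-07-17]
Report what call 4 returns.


I try kalendar.anchor with d→1828-01-09, and see 1828-01-09.
I invoke kalendar.drift with n→-244, → 1827-05-10.
Next I call kalendar.drift with n→-200, yielding 1826-10-22.
Now I run kalendar.drift with n→294, → 1827-08-12.
Then kalendar.anchor with d→2172-07-17, → 2172-07-17.

Answer: 1827-08-12


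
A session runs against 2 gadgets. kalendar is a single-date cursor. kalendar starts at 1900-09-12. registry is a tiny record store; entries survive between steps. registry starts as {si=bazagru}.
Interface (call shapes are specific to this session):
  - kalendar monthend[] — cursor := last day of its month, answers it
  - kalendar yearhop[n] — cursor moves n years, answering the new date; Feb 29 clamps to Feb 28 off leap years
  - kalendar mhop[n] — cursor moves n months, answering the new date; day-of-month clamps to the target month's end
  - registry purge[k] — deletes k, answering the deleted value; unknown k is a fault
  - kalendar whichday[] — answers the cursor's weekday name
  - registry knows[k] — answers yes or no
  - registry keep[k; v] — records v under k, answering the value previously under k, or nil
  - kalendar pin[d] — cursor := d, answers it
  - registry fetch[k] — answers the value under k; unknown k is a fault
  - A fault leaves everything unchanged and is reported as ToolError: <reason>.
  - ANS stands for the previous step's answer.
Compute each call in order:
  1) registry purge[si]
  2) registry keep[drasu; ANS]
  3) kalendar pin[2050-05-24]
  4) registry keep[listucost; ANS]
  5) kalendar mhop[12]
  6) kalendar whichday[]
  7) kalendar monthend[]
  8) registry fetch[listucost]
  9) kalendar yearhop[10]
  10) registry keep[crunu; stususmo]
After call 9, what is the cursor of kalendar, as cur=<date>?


Answer: cur=2061-05-31

Derivation:
;; 1. registry purge(k: si) -> bazagru
;; 2. registry keep(k: drasu, v: ANS) -> nil
;; 3. kalendar pin(d: 2050-05-24) -> 2050-05-24
;; 4. registry keep(k: listucost, v: ANS) -> nil
;; 5. kalendar mhop(n: 12) -> 2051-05-24
;; 6. kalendar whichday() -> Wednesday
;; 7. kalendar monthend() -> 2051-05-31
;; 8. registry fetch(k: listucost) -> 2050-05-24
;; 9. kalendar yearhop(n: 10) -> 2061-05-31
;; 10. registry keep(k: crunu, v: stususmo) -> nil


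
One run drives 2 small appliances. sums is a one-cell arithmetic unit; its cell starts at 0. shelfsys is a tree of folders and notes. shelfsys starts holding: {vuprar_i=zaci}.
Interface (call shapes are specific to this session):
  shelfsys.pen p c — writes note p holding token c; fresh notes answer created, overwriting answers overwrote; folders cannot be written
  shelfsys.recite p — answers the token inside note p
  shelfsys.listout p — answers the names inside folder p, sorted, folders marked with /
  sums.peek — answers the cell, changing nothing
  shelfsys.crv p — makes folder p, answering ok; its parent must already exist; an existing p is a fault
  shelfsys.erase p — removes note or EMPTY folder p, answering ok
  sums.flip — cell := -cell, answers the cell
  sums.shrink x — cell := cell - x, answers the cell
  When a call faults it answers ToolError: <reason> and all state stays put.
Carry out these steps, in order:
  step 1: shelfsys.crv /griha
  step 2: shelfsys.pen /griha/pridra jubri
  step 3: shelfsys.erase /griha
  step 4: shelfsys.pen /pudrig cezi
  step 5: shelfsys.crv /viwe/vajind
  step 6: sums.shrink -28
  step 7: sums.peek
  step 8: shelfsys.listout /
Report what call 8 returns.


==> shelfsys.crv(p→/griha)
<== ok
==> shelfsys.pen(p→/griha/pridra, c→jubri)
<== created
==> shelfsys.erase(p→/griha)
<== ToolError: not empty
==> shelfsys.pen(p→/pudrig, c→cezi)
<== created
==> shelfsys.crv(p→/viwe/vajind)
<== ToolError: no parent
==> sums.shrink(x→-28)
<== 28
==> sums.peek()
<== 28
==> shelfsys.listout(p→/)
<== [griha/, pudrig, vuprar_i]

Answer: [griha/, pudrig, vuprar_i]


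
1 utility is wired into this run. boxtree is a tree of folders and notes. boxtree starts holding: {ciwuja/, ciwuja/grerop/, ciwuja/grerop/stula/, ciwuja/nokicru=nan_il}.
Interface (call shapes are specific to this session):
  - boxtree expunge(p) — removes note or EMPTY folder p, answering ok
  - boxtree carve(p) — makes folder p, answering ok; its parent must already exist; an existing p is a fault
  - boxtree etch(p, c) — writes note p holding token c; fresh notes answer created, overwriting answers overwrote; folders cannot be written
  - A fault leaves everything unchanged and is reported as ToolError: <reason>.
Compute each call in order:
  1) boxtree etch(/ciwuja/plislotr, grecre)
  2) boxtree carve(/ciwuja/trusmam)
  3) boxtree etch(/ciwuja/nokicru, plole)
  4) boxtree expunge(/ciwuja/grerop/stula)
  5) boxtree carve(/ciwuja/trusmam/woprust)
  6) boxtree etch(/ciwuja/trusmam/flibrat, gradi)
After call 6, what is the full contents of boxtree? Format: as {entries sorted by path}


Answer: {ciwuja/, ciwuja/grerop/, ciwuja/nokicru=plole, ciwuja/plislotr=grecre, ciwuja/trusmam/, ciwuja/trusmam/flibrat=gradi, ciwuja/trusmam/woprust/}

Derivation:
Do: boxtree etch[p='/ciwuja/plislotr'; c='grecre']
See: created
Do: boxtree carve[p='/ciwuja/trusmam']
See: ok
Do: boxtree etch[p='/ciwuja/nokicru'; c='plole']
See: overwrote
Do: boxtree expunge[p='/ciwuja/grerop/stula']
See: ok
Do: boxtree carve[p='/ciwuja/trusmam/woprust']
See: ok
Do: boxtree etch[p='/ciwuja/trusmam/flibrat'; c='gradi']
See: created


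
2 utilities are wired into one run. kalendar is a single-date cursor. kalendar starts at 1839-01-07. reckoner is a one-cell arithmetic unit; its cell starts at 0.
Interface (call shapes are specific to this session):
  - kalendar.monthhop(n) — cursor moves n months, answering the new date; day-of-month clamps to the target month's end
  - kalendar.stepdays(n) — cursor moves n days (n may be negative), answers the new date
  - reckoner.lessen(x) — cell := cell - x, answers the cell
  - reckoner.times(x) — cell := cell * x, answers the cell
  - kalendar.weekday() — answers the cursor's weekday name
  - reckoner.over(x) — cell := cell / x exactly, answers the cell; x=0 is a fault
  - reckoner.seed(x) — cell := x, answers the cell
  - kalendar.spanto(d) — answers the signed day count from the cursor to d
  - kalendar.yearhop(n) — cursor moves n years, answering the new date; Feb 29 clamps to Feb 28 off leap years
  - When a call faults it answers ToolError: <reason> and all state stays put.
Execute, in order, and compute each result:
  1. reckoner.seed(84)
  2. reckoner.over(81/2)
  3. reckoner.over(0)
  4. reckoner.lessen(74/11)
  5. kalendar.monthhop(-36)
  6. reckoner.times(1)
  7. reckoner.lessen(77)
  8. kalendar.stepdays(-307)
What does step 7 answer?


Step: reckoner.seed[x='84']
Result: 84
Step: reckoner.over[x='81/2']
Result: 56/27
Step: reckoner.over[x='0']
Result: ToolError: division by zero
Step: reckoner.lessen[x='74/11']
Result: -1382/297
Step: kalendar.monthhop[n='-36']
Result: 1836-01-07
Step: reckoner.times[x='1']
Result: -1382/297
Step: reckoner.lessen[x='77']
Result: -24251/297
Step: kalendar.stepdays[n='-307']
Result: 1835-03-06

Answer: -24251/297


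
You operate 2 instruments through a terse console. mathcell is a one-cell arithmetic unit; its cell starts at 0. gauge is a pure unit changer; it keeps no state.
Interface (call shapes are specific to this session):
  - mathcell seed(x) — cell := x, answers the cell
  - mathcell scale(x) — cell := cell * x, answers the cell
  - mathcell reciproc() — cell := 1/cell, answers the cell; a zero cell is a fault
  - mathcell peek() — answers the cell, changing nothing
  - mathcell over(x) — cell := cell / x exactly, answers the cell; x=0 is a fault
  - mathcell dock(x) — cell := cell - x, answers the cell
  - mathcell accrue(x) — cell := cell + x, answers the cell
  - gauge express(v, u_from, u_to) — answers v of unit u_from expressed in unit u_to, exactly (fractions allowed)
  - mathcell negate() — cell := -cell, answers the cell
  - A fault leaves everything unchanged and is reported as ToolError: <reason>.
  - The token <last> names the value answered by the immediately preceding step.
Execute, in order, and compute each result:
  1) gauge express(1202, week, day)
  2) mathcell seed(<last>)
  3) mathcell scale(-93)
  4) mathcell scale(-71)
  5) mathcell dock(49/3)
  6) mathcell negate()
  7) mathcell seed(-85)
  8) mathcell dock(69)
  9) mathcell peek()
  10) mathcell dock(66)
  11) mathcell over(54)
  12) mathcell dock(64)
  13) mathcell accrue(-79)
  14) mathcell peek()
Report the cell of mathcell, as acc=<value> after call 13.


-- 1. gauge express(v=1202, u_from=week, u_to=day) : 8414
-- 2. mathcell seed(x=<last>) : 8414
-- 3. mathcell scale(x=-93) : -782502
-- 4. mathcell scale(x=-71) : 55557642
-- 5. mathcell dock(x=49/3) : 166672877/3
-- 6. mathcell negate() : -166672877/3
-- 7. mathcell seed(x=-85) : -85
-- 8. mathcell dock(x=69) : -154
-- 9. mathcell peek() : -154
-- 10. mathcell dock(x=66) : -220
-- 11. mathcell over(x=54) : -110/27
-- 12. mathcell dock(x=64) : -1838/27
-- 13. mathcell accrue(x=-79) : -3971/27
-- 14. mathcell peek() : -3971/27

Answer: acc=-3971/27


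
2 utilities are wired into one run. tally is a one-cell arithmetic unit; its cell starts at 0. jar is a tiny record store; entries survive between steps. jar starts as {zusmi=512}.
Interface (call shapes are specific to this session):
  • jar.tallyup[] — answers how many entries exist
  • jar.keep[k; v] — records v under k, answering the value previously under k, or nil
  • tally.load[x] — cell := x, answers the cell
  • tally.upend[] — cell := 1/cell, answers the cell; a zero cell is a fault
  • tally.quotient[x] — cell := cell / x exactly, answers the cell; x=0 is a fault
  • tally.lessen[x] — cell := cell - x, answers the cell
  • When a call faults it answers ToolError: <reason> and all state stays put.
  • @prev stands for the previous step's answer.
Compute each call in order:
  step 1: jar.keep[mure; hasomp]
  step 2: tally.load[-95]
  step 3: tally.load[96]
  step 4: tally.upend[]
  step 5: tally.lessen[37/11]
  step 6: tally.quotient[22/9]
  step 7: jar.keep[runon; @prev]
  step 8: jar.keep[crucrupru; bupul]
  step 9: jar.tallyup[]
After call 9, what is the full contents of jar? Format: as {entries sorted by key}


Answer: {crucrupru=bupul, mure=hasomp, runon=-10623/7744, zusmi=512}

Derivation:
Step: jar.keep[k→mure; v→hasomp]
Result: nil
Step: tally.load[x→-95]
Result: -95
Step: tally.load[x→96]
Result: 96
Step: tally.upend[]
Result: 1/96
Step: tally.lessen[x→37/11]
Result: -3541/1056
Step: tally.quotient[x→22/9]
Result: -10623/7744
Step: jar.keep[k→runon; v→@prev]
Result: nil
Step: jar.keep[k→crucrupru; v→bupul]
Result: nil
Step: jar.tallyup[]
Result: 4


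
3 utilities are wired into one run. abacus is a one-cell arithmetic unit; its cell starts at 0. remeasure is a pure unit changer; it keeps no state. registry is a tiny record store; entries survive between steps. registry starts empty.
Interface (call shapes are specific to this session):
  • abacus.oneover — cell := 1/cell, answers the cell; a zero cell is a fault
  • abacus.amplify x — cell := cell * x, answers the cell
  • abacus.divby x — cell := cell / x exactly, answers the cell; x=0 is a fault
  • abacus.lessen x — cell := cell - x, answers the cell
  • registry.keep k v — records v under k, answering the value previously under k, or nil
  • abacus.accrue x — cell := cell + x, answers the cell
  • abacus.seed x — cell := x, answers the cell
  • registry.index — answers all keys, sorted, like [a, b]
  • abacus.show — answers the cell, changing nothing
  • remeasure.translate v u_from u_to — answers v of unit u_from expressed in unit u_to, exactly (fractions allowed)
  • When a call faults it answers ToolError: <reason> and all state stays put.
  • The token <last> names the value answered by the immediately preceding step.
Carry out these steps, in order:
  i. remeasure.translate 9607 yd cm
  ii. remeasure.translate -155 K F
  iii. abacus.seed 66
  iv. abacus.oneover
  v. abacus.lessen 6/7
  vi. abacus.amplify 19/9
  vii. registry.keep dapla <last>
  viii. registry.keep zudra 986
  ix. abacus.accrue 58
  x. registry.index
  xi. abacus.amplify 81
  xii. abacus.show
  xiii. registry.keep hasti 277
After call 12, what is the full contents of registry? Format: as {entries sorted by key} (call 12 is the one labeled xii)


Answer: {dapla=-7391/4158, zudra=986}

Derivation:
Step: remeasure.translate[9607; yd; cm]
Result: 21961602/25
Step: remeasure.translate[-155; K; F]
Result: -73867/100
Step: abacus.seed[66]
Result: 66
Step: abacus.oneover[]
Result: 1/66
Step: abacus.lessen[6/7]
Result: -389/462
Step: abacus.amplify[19/9]
Result: -7391/4158
Step: registry.keep[dapla; <last>]
Result: nil
Step: registry.keep[zudra; 986]
Result: nil
Step: abacus.accrue[58]
Result: 233773/4158
Step: registry.index[]
Result: [dapla, zudra]
Step: abacus.amplify[81]
Result: 701319/154
Step: abacus.show[]
Result: 701319/154
Step: registry.keep[hasti; 277]
Result: nil


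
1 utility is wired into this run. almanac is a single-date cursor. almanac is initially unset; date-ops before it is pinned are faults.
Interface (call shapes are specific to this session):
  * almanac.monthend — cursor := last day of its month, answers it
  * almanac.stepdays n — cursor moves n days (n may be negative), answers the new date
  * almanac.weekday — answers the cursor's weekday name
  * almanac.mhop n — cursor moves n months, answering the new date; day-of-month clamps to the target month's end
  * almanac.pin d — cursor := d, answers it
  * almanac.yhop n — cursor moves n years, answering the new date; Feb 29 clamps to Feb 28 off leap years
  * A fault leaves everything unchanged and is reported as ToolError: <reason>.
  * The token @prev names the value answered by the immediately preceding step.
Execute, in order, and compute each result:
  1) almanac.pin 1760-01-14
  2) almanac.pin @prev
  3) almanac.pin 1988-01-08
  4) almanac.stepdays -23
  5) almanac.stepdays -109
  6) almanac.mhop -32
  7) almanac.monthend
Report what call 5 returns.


Answer: 1987-08-29

Derivation:
// pin(d→1760-01-14) == 1760-01-14
// pin(d→@prev) == 1760-01-14
// pin(d→1988-01-08) == 1988-01-08
// stepdays(n→-23) == 1987-12-16
// stepdays(n→-109) == 1987-08-29
// mhop(n→-32) == 1984-12-29
// monthend() == 1984-12-31


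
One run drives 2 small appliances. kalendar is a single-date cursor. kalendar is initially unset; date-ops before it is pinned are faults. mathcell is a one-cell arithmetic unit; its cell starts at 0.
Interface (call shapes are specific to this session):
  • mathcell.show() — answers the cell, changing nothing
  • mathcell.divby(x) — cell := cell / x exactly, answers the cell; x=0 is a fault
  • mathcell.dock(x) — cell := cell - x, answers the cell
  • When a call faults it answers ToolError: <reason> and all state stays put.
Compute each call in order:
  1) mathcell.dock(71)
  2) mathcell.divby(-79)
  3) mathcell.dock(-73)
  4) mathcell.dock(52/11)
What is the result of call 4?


Answer: 60110/869

Derivation:
// 1. mathcell.dock(x→71) : -71
// 2. mathcell.divby(x→-79) : 71/79
// 3. mathcell.dock(x→-73) : 5838/79
// 4. mathcell.dock(x→52/11) : 60110/869


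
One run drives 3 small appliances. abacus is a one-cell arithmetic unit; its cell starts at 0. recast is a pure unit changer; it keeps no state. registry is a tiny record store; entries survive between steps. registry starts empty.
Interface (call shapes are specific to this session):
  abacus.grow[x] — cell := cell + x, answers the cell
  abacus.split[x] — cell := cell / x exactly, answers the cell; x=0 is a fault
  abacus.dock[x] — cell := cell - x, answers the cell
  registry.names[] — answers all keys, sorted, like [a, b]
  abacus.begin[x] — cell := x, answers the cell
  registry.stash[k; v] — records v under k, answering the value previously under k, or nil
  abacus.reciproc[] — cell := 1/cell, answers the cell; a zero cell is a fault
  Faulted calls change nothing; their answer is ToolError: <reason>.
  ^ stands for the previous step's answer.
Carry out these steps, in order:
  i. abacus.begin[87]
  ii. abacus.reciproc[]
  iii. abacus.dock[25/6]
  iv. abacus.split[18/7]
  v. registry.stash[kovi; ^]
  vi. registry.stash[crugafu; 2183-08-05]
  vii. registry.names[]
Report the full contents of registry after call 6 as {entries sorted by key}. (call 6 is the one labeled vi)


Answer: {crugafu=2183-08-05, kovi=-1687/1044}

Derivation:
$ begin x: 87
= 87
$ reciproc
= 1/87
$ dock x: 25/6
= -241/58
$ split x: 18/7
= -1687/1044
$ stash k: kovi v: ^
= nil
$ stash k: crugafu v: 2183-08-05
= nil
$ names
= [crugafu, kovi]


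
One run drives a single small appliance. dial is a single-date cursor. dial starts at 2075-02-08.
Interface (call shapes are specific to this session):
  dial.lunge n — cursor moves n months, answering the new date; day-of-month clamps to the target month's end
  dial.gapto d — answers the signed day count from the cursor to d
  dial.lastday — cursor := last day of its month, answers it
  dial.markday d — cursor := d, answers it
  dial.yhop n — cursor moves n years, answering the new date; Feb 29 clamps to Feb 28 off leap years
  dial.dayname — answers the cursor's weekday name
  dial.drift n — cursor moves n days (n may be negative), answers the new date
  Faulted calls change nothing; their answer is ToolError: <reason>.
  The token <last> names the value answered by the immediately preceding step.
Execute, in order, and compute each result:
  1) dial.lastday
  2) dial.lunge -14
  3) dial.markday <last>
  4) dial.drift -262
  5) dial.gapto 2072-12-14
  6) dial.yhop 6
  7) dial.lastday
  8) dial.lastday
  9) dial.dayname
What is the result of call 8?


# 1. dial.lastday() => 2075-02-28
# 2. dial.lunge(n→-14) => 2073-12-28
# 3. dial.markday(d→<last>) => 2073-12-28
# 4. dial.drift(n→-262) => 2073-04-10
# 5. dial.gapto(d→2072-12-14) => -117
# 6. dial.yhop(n→6) => 2079-04-10
# 7. dial.lastday() => 2079-04-30
# 8. dial.lastday() => 2079-04-30
# 9. dial.dayname() => Sunday

Answer: 2079-04-30


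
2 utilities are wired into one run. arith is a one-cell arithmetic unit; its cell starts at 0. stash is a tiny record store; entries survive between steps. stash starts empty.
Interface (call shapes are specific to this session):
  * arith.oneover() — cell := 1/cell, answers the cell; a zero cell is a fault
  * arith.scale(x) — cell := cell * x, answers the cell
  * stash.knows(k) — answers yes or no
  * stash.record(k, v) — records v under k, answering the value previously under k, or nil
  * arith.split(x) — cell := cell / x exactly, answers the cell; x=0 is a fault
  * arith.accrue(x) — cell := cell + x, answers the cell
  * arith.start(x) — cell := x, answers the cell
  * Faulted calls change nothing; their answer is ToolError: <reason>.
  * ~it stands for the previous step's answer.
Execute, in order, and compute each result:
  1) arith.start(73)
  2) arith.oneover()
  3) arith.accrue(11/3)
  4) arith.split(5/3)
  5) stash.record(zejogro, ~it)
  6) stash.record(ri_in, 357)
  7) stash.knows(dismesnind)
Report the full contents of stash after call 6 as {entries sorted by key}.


I run start with 73, and see 73.
Then oneover, and observe 1/73.
I run accrue with 11/3, — result: 806/219.
Now I run split with 5/3, and see 806/365.
I use record with zejogro, ~it, and see nil.
I invoke record with ri_in, 357, giving nil.
Next I call knows with dismesnind, and see no.

Answer: {ri_in=357, zejogro=806/365}


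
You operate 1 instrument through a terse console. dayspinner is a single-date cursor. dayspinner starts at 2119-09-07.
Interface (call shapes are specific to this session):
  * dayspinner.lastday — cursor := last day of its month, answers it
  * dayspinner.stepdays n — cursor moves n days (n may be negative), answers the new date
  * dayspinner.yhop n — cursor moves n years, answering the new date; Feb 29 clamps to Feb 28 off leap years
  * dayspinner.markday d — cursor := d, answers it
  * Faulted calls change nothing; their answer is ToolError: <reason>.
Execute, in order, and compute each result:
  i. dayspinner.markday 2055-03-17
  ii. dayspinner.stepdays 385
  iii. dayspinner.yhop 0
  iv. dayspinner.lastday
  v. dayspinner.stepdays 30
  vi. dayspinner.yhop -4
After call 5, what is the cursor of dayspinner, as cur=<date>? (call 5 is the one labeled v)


→ markday(d=2055-03-17)
← 2055-03-17
→ stepdays(n=385)
← 2056-04-05
→ yhop(n=0)
← 2056-04-05
→ lastday()
← 2056-04-30
→ stepdays(n=30)
← 2056-05-30
→ yhop(n=-4)
← 2052-05-30

Answer: cur=2056-05-30


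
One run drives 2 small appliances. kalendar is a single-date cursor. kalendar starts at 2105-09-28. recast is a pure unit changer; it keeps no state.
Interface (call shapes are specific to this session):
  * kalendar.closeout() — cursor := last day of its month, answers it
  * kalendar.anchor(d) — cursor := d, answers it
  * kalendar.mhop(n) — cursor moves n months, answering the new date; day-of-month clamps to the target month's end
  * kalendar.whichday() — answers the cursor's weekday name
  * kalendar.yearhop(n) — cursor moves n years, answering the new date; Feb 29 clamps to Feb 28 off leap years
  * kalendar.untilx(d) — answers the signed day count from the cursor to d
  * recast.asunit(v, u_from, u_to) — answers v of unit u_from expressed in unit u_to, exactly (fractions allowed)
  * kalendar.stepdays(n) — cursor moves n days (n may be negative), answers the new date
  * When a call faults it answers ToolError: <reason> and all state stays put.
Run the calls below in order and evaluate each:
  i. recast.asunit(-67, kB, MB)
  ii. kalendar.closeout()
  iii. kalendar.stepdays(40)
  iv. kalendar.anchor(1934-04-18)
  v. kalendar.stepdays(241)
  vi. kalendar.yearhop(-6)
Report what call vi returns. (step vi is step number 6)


Using recast.asunit on v='-67', u_from='kB', u_to='MB', and see -67/1000.
Now I run kalendar.closeout, which returns 2105-09-30.
I call kalendar.stepdays on n='40', and see 2105-11-09.
Invoking kalendar.anchor on d='1934-04-18', giving 1934-04-18.
Calling kalendar.stepdays on n='241', → 1934-12-15.
I use kalendar.yearhop on n='-6', and get 1928-12-15.

Answer: 1928-12-15


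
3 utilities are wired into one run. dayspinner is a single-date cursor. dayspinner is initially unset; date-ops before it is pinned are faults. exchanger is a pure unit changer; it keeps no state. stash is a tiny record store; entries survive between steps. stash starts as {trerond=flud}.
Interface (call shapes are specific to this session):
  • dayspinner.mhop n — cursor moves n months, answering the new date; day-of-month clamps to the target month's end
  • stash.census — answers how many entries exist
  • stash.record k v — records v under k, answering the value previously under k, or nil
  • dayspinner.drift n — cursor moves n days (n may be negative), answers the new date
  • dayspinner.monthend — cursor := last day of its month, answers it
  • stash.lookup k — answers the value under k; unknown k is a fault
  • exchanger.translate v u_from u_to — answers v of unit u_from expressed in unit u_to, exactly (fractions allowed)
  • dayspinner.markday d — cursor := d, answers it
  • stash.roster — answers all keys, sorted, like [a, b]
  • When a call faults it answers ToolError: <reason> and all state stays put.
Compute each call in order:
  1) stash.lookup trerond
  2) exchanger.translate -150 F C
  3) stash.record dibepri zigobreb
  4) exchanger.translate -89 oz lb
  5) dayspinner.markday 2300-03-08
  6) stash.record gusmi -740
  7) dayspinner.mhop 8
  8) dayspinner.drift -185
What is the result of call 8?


Answer: 2300-05-07

Derivation:
Step: stash.lookup[k: trerond]
Result: flud
Step: exchanger.translate[v: -150; u_from: F; u_to: C]
Result: -910/9
Step: stash.record[k: dibepri; v: zigobreb]
Result: nil
Step: exchanger.translate[v: -89; u_from: oz; u_to: lb]
Result: -89/16
Step: dayspinner.markday[d: 2300-03-08]
Result: 2300-03-08
Step: stash.record[k: gusmi; v: -740]
Result: nil
Step: dayspinner.mhop[n: 8]
Result: 2300-11-08
Step: dayspinner.drift[n: -185]
Result: 2300-05-07


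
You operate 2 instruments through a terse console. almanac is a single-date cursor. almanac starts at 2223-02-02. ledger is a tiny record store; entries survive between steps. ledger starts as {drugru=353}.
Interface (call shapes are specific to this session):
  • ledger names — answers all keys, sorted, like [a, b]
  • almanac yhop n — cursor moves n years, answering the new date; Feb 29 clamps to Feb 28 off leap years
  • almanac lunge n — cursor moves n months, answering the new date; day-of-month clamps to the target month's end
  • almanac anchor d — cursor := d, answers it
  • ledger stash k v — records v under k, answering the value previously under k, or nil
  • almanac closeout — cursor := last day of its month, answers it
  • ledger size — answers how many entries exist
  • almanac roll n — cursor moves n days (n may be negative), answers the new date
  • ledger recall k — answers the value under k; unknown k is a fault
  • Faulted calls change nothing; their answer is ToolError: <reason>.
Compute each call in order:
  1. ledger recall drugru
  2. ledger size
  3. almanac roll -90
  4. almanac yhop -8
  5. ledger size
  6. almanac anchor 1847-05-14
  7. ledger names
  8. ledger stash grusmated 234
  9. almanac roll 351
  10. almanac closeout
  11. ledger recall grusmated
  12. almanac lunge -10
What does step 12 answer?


Answer: 1847-06-30

Derivation:
-- 1. ledger recall(k: drugru) : 353
-- 2. ledger size() : 1
-- 3. almanac roll(n: -90) : 2222-11-04
-- 4. almanac yhop(n: -8) : 2214-11-04
-- 5. ledger size() : 1
-- 6. almanac anchor(d: 1847-05-14) : 1847-05-14
-- 7. ledger names() : [drugru]
-- 8. ledger stash(k: grusmated, v: 234) : nil
-- 9. almanac roll(n: 351) : 1848-04-29
-- 10. almanac closeout() : 1848-04-30
-- 11. ledger recall(k: grusmated) : 234
-- 12. almanac lunge(n: -10) : 1847-06-30


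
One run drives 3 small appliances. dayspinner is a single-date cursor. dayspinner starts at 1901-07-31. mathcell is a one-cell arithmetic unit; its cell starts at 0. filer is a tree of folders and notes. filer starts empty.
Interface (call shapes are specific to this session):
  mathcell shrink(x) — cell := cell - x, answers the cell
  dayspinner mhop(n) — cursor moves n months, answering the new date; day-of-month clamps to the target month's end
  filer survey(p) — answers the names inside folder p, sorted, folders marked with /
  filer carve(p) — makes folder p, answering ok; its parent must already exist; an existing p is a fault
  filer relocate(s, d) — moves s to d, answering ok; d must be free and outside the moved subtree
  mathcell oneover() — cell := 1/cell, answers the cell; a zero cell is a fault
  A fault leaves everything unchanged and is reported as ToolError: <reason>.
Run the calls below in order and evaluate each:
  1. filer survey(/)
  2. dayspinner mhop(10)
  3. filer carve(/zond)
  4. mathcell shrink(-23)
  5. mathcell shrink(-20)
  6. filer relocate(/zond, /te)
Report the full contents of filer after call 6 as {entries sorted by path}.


Answer: {te/}

Derivation:
Do: filer survey[p=/]
See: []
Do: dayspinner mhop[n=10]
See: 1902-05-31
Do: filer carve[p=/zond]
See: ok
Do: mathcell shrink[x=-23]
See: 23
Do: mathcell shrink[x=-20]
See: 43
Do: filer relocate[s=/zond; d=/te]
See: ok


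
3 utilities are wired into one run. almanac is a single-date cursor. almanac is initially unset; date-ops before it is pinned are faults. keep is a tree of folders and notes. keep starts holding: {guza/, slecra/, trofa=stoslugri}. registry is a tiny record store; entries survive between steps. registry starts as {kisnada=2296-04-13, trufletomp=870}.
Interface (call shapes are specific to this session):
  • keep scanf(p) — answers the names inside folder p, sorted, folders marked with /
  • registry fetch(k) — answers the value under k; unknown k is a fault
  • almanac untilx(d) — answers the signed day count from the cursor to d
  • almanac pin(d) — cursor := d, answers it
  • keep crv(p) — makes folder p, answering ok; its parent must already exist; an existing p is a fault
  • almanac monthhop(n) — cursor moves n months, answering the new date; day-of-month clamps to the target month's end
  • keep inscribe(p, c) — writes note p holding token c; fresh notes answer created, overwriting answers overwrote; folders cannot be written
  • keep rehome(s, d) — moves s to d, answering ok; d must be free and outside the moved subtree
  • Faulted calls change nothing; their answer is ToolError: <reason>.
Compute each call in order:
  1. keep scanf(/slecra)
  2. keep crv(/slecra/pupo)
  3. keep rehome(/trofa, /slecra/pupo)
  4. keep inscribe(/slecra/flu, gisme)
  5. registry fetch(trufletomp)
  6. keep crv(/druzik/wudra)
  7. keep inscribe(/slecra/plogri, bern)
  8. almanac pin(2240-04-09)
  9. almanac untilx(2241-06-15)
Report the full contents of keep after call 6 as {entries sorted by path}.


[in] keep scanf p→/slecra
[out] []
[in] keep crv p→/slecra/pupo
[out] ok
[in] keep rehome s→/trofa d→/slecra/pupo
[out] ToolError: exists
[in] keep inscribe p→/slecra/flu c→gisme
[out] created
[in] registry fetch k→trufletomp
[out] 870
[in] keep crv p→/druzik/wudra
[out] ToolError: no parent
[in] keep inscribe p→/slecra/plogri c→bern
[out] created
[in] almanac pin d→2240-04-09
[out] 2240-04-09
[in] almanac untilx d→2241-06-15
[out] 432

Answer: {guza/, slecra/, slecra/flu=gisme, slecra/pupo/, trofa=stoslugri}


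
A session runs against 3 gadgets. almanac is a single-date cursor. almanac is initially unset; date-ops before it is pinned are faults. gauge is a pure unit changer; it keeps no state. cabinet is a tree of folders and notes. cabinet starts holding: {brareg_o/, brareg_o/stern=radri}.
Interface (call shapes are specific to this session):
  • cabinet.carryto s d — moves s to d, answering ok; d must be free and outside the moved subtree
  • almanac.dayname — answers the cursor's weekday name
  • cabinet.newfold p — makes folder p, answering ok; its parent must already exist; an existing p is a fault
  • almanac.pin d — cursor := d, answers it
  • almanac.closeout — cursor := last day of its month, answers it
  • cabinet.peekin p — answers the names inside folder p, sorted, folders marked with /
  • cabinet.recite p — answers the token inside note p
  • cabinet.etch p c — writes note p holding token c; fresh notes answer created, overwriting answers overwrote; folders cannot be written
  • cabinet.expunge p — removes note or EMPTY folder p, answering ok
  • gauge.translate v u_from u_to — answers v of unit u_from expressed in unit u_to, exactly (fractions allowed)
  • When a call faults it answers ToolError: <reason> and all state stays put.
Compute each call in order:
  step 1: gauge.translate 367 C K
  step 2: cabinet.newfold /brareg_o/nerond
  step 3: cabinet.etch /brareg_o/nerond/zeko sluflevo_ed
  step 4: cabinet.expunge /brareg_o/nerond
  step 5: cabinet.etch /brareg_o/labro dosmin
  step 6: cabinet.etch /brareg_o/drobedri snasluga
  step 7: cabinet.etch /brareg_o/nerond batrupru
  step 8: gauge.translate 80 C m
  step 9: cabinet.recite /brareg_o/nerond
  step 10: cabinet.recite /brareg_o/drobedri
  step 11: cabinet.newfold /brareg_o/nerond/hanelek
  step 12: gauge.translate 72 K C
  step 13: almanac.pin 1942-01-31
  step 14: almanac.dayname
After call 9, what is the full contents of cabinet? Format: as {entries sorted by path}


-- 1. gauge.translate(v→367, u_from→C, u_to→K) == 12803/20
-- 2. cabinet.newfold(p→/brareg_o/nerond) == ok
-- 3. cabinet.etch(p→/brareg_o/nerond/zeko, c→sluflevo_ed) == created
-- 4. cabinet.expunge(p→/brareg_o/nerond) == ToolError: not empty
-- 5. cabinet.etch(p→/brareg_o/labro, c→dosmin) == created
-- 6. cabinet.etch(p→/brareg_o/drobedri, c→snasluga) == created
-- 7. cabinet.etch(p→/brareg_o/nerond, c→batrupru) == ToolError: is a directory
-- 8. gauge.translate(v→80, u_from→C, u_to→m) == ToolError: incompatible units
-- 9. cabinet.recite(p→/brareg_o/nerond) == ToolError: is a directory
-- 10. cabinet.recite(p→/brareg_o/drobedri) == snasluga
-- 11. cabinet.newfold(p→/brareg_o/nerond/hanelek) == ok
-- 12. gauge.translate(v→72, u_from→K, u_to→C) == -4023/20
-- 13. almanac.pin(d→1942-01-31) == 1942-01-31
-- 14. almanac.dayname() == Saturday

Answer: {brareg_o/, brareg_o/drobedri=snasluga, brareg_o/labro=dosmin, brareg_o/nerond/, brareg_o/nerond/zeko=sluflevo_ed, brareg_o/stern=radri}


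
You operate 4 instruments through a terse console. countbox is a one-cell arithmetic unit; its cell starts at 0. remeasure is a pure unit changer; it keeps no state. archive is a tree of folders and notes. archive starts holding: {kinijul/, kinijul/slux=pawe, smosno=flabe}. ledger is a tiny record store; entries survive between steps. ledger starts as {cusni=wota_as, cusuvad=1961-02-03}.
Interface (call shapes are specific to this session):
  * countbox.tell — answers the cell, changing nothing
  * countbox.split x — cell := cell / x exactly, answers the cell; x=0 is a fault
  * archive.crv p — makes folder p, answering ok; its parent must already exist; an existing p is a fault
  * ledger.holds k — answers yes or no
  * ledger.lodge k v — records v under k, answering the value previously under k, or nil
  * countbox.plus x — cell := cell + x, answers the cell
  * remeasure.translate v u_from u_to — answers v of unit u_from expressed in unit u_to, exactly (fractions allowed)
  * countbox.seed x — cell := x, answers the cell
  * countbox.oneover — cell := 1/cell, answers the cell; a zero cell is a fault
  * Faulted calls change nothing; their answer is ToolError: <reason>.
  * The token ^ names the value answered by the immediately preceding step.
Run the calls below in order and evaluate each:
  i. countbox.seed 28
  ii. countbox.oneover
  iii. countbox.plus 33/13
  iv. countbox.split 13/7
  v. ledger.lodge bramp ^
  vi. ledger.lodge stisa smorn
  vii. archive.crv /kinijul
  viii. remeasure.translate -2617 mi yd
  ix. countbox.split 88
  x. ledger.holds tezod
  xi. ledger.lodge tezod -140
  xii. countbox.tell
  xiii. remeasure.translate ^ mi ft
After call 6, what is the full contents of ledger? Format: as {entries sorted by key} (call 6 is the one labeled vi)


Answer: {bramp=937/676, cusni=wota_as, cusuvad=1961-02-03, stisa=smorn}

Derivation:
>> seed(x→28)
<< 28
>> oneover()
<< 1/28
>> plus(x→33/13)
<< 937/364
>> split(x→13/7)
<< 937/676
>> lodge(k→bramp, v→^)
<< nil
>> lodge(k→stisa, v→smorn)
<< nil
>> crv(p→/kinijul)
<< ToolError: exists
>> translate(v→-2617, u_from→mi, u_to→yd)
<< -4605920
>> split(x→88)
<< 937/59488
>> holds(k→tezod)
<< no
>> lodge(k→tezod, v→-140)
<< nil
>> tell()
<< 937/59488
>> translate(v→^, u_from→mi, u_to→ft)
<< 14055/169


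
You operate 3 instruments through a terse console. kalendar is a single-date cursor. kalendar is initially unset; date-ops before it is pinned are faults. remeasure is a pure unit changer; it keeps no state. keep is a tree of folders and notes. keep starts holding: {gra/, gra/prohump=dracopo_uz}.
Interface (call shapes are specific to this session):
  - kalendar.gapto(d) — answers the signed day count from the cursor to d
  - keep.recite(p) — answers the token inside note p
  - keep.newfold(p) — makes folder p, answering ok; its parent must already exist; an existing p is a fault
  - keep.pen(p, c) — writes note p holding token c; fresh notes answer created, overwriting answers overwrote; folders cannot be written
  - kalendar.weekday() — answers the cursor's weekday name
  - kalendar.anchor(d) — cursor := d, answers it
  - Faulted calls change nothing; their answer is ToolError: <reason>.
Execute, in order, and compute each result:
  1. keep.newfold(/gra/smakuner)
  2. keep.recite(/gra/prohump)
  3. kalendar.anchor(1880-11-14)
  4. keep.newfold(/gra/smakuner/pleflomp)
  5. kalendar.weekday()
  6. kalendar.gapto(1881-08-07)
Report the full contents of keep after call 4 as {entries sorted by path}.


% keep.newfold p: /gra/smakuner
[out] ok
% keep.recite p: /gra/prohump
[out] dracopo_uz
% kalendar.anchor d: 1880-11-14
[out] 1880-11-14
% keep.newfold p: /gra/smakuner/pleflomp
[out] ok
% kalendar.weekday
[out] Sunday
% kalendar.gapto d: 1881-08-07
[out] 266

Answer: {gra/, gra/prohump=dracopo_uz, gra/smakuner/, gra/smakuner/pleflomp/}
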